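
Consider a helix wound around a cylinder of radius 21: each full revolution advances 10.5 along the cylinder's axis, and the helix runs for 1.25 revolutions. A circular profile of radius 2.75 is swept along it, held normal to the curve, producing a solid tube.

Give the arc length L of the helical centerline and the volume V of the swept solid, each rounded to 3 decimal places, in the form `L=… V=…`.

2πR = 2π·21 = 131.946891
per-turn = √(131.946891² + 10.5²) = √(17409.9822 + 110.25) = √17520.2322 = 132.364014
L = 1.25 × 132.364014 = 165.455017
V = π·2.75² × L = 23.758294 × 165.455017 = 3930.929018

L=165.455 V=3930.929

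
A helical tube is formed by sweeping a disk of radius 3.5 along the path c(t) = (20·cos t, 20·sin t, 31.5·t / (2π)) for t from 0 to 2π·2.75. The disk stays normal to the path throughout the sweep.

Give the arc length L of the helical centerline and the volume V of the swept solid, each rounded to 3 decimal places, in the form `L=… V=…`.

L=356.267 V=13710.757

2πR = 2π·20 = 125.663706
per-turn = √(125.663706² + 31.5²) = √(15791.3670 + 992.25) = √16783.6170 = 129.551600
L = 2.75 × 129.551600 = 356.266900
V = π·3.5² × L = 38.484510 × 356.266900 = 13710.757070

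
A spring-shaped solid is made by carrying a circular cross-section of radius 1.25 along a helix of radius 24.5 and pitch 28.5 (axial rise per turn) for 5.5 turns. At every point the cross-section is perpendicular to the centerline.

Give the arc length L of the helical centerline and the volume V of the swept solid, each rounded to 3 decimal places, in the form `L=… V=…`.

2πR = 2π·24.5 = 153.938040
per-turn = √(153.938040² + 28.5²) = √(23696.9202 + 812.25) = √24509.1702 = 156.554049
L = 5.5 × 156.554049 = 861.047268
V = π·1.25² × L = 4.908739 × 861.047268 = 4226.655893

L=861.047 V=4226.656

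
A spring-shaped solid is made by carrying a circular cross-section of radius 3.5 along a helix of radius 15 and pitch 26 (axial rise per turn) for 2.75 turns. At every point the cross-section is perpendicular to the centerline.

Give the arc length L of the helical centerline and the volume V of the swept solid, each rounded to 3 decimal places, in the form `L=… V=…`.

2πR = 2π·15 = 94.247780
per-turn = √(94.247780² + 26²) = √(8882.6440 + 676) = √9558.6440 = 97.768318
L = 2.75 × 97.768318 = 268.862874
V = π·3.5² × L = 38.484510 × 268.862874 = 10347.055960

L=268.863 V=10347.056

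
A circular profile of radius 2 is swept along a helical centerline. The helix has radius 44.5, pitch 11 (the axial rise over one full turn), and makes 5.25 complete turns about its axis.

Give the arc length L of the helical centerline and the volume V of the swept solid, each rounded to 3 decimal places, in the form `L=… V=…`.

2πR = 2π·44.5 = 279.601746
per-turn = √(279.601746² + 11²) = √(78177.1365 + 121) = √78298.1365 = 279.818042
L = 5.25 × 279.818042 = 1469.044719
V = π·2² × L = 12.566371 × 1469.044719 = 18460.560387

L=1469.045 V=18460.560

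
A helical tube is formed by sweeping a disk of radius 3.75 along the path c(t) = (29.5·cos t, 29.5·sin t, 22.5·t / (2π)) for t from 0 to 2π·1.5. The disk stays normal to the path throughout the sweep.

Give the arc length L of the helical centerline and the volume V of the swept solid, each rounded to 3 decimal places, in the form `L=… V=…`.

L=280.072 V=12373.198

2πR = 2π·29.5 = 185.353967
per-turn = √(185.353967² + 22.5²) = √(34356.0929 + 506.25) = √34862.3429 = 186.714603
L = 1.5 × 186.714603 = 280.071904
V = π·3.75² × L = 44.178647 × 280.071904 = 12373.197708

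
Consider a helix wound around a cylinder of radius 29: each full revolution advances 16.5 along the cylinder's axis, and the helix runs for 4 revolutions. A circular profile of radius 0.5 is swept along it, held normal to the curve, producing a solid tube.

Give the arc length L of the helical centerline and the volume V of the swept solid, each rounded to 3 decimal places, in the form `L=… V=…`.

L=731.832 V=574.779

2πR = 2π·29 = 182.212374
per-turn = √(182.212374² + 16.5²) = √(33201.3492 + 272.25) = √33473.5992 = 182.957916
L = 4 × 182.957916 = 731.831666
V = π·0.5² × L = 0.785398 × 731.831666 = 574.779246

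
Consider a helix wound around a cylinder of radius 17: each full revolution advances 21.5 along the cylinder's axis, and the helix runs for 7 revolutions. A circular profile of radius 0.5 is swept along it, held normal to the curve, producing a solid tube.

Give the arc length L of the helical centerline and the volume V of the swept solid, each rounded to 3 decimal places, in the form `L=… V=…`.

L=762.695 V=599.019

2πR = 2π·17 = 106.814150
per-turn = √(106.814150² + 21.5²) = √(11409.2627 + 462.25) = √11871.5127 = 108.956472
L = 7 × 108.956472 = 762.695301
V = π·0.5² × L = 0.785398 × 762.695301 = 599.019488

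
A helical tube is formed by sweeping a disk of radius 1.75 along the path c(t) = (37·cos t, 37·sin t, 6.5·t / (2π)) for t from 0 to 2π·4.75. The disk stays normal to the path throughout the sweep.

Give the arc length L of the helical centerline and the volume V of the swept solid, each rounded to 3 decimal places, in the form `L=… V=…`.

2πR = 2π·37 = 232.477856
per-turn = √(232.477856² + 6.5²) = √(54045.9537 + 42.25) = √54088.2037 = 232.568707
L = 4.75 × 232.568707 = 1104.701361
V = π·1.75² × L = 9.621128 × 1104.701361 = 10628.472641

L=1104.701 V=10628.473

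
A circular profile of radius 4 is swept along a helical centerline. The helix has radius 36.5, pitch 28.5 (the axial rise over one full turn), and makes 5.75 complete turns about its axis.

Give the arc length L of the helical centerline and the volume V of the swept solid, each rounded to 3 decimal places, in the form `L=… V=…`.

2πR = 2π·36.5 = 229.336264
per-turn = √(229.336264² + 28.5²) = √(52595.1219 + 812.25) = √53407.3719 = 231.100350
L = 5.75 × 231.100350 = 1328.827014
V = π·4² × L = 50.265482 × 1328.827014 = 66794.130938

L=1328.827 V=66794.131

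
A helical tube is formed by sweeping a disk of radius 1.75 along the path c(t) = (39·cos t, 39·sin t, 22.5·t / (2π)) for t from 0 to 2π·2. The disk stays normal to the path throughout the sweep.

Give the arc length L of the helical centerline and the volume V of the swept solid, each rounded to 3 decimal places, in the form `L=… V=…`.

L=492.150 V=4735.039

2πR = 2π·39 = 245.044227
per-turn = √(245.044227² + 22.5²) = √(60046.6732 + 506.25) = √60552.9232 = 246.075036
L = 2 × 246.075036 = 492.150071
V = π·1.75² × L = 9.621128 × 492.150071 = 4735.038586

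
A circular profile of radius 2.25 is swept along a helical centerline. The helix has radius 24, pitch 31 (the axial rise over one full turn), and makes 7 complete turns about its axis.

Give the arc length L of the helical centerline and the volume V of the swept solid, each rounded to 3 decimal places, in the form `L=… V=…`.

L=1077.649 V=17139.270

2πR = 2π·24 = 150.796447
per-turn = √(150.796447² + 31²) = √(22739.5685 + 961) = √23700.5685 = 153.949890
L = 7 × 153.949890 = 1077.649228
V = π·2.25² × L = 15.904313 × 1077.649228 = 17139.270419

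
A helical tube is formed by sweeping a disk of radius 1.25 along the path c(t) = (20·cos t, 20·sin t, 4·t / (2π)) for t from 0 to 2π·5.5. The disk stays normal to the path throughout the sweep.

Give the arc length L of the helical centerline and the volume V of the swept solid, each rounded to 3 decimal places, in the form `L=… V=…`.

L=691.500 V=3394.395

2πR = 2π·20 = 125.663706
per-turn = √(125.663706² + 4²) = √(15791.3670 + 16) = √15807.3670 = 125.727352
L = 5.5 × 125.727352 = 691.500436
V = π·1.25² × L = 4.908739 × 691.500436 = 3394.394828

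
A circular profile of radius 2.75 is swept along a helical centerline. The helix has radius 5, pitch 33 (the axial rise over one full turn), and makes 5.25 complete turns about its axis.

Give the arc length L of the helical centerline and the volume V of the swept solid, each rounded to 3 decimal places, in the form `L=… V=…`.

2πR = 2π·5 = 31.415927
per-turn = √(31.415927² + 33²) = √(986.9604 + 1089) = √2075.9604 = 45.562709
L = 5.25 × 45.562709 = 239.204222
V = π·2.75² × L = 23.758294 × 239.204222 = 5683.084329

L=239.204 V=5683.084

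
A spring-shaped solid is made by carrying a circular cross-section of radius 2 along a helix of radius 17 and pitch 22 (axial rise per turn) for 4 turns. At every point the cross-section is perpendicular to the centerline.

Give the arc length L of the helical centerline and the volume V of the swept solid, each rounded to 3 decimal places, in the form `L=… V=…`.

L=436.225 V=5481.764

2πR = 2π·17 = 106.814150
per-turn = √(106.814150² + 22²) = √(11409.2627 + 484) = √11893.2627 = 109.056236
L = 4 × 109.056236 = 436.224945
V = π·2² × L = 12.566371 × 436.224945 = 5481.764335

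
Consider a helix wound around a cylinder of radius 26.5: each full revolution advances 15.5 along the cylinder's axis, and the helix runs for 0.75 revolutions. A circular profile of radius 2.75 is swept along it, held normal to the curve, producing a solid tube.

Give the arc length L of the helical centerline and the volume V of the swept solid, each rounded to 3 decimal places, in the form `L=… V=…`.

2πR = 2π·26.5 = 166.504411
per-turn = √(166.504411² + 15.5²) = √(27723.7188 + 240.25) = √27963.9688 = 167.224307
L = 0.75 × 167.224307 = 125.418230
V = π·2.75² × L = 23.758294 × 125.418230 = 2979.723238

L=125.418 V=2979.723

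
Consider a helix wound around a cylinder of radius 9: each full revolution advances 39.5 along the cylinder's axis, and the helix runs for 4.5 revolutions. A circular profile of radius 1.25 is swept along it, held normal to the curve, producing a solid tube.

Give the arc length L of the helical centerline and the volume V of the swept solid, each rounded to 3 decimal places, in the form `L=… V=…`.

L=310.402 V=1523.683

2πR = 2π·9 = 56.548668
per-turn = √(56.548668² + 39.5²) = √(3197.7518 + 1560.25) = √4758.0018 = 68.978271
L = 4.5 × 68.978271 = 310.402218
V = π·1.25² × L = 4.908739 × 310.402218 = 1523.683325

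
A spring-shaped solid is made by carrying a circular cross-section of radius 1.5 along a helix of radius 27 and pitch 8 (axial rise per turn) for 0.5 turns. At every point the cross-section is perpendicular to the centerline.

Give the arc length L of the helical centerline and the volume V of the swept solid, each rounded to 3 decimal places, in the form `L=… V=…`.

L=84.917 V=600.245

2πR = 2π·27 = 169.646003
per-turn = √(169.646003² + 8²) = √(28779.7664 + 64) = √28843.7664 = 169.834527
L = 0.5 × 169.834527 = 84.917263
V = π·1.5² × L = 7.068583 × 84.917263 = 600.244764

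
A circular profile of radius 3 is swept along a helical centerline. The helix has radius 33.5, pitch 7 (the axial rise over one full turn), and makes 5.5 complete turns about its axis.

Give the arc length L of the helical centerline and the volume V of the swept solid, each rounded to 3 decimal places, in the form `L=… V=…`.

2πR = 2π·33.5 = 210.486708
per-turn = √(210.486708² + 7²) = √(44304.6542 + 49) = √44353.6542 = 210.603073
L = 5.5 × 210.603073 = 1158.316899
V = π·3² × L = 28.274334 × 1158.316899 = 32750.638740

L=1158.317 V=32750.639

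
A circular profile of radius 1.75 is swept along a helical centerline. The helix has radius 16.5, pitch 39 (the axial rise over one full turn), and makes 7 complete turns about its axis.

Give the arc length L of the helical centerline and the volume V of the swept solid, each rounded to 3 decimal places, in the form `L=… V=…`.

2πR = 2π·16.5 = 103.672558
per-turn = √(103.672558² + 39²) = √(10747.9992 + 1521) = √12268.9992 = 110.765514
L = 7 × 110.765514 = 775.358601
V = π·1.75² × L = 9.621128 × 775.358601 = 7459.823962

L=775.359 V=7459.824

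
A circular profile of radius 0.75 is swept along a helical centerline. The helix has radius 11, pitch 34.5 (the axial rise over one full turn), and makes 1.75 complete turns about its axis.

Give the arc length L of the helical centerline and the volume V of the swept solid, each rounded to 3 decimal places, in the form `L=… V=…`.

2πR = 2π·11 = 69.115038
per-turn = √(69.115038² + 34.5²) = √(4776.8885 + 1190.25) = √5967.1385 = 77.247256
L = 1.75 × 77.247256 = 135.182698
V = π·0.75² × L = 1.767146 × 135.182698 = 238.887546

L=135.183 V=238.888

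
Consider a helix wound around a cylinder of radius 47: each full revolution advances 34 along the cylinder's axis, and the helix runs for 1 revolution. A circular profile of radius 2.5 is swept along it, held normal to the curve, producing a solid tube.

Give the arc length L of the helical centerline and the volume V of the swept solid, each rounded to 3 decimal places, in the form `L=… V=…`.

L=297.261 V=5836.697

2πR = 2π·47 = 295.309709
per-turn = √(295.309709² + 34²) = √(87207.8245 + 1156) = √88363.8245 = 297.260533
L = 1 × 297.260533 = 297.260533
V = π·2.5² × L = 19.634954 × 297.260533 = 5836.696917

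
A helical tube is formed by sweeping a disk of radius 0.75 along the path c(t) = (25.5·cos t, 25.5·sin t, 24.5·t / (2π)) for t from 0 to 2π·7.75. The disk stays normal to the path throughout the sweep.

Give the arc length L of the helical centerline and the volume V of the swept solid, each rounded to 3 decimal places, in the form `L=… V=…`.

2πR = 2π·25.5 = 160.221225
per-turn = √(160.221225² + 24.5²) = √(25670.8410 + 600.25) = √26271.0910 = 162.083593
L = 7.75 × 162.083593 = 1256.147844
V = π·0.75² × L = 1.767146 × 1256.147844 = 2219.796472

L=1256.148 V=2219.796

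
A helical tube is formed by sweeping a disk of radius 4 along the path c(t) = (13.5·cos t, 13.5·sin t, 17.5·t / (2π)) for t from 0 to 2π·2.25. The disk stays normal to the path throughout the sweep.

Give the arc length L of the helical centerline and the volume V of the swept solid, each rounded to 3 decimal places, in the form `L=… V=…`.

L=194.871 V=9795.295

2πR = 2π·13.5 = 84.823002
per-turn = √(84.823002² + 17.5²) = √(7194.9416 + 306.25) = √7501.1916 = 86.609420
L = 2.25 × 86.609420 = 194.871195
V = π·4² × L = 50.265482 × 194.871195 = 9795.294618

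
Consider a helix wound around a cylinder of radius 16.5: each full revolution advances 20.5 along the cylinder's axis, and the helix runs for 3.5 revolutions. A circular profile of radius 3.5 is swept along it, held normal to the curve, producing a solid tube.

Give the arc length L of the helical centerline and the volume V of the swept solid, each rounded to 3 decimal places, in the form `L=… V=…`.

2πR = 2π·16.5 = 103.672558
per-turn = √(103.672558² + 20.5²) = √(10747.9992 + 420.25) = √11168.2492 = 105.679938
L = 3.5 × 105.679938 = 369.879781
V = π·3.5² × L = 38.484510 × 369.879781 = 14234.642144

L=369.880 V=14234.642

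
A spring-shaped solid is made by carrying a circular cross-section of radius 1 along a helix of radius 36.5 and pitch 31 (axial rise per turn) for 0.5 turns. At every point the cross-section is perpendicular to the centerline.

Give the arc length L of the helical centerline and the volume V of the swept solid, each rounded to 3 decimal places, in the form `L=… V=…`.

2πR = 2π·36.5 = 229.336264
per-turn = √(229.336264² + 31²) = √(52595.1219 + 961) = √53556.1219 = 231.421956
L = 0.5 × 231.421956 = 115.710978
V = π·1² × L = 3.141593 × 115.710978 = 363.516759

L=115.711 V=363.517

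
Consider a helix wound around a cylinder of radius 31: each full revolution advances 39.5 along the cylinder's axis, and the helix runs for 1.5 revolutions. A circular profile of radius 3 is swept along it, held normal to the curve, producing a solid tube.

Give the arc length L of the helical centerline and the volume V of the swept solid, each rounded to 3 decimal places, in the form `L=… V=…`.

L=298.115 V=8429.013

2πR = 2π·31 = 194.778745
per-turn = √(194.778745² + 39.5²) = √(37938.7593 + 1560.25) = √39499.0093 = 198.743577
L = 1.5 × 198.743577 = 298.115365
V = π·3² × L = 28.274334 × 298.115365 = 8429.013371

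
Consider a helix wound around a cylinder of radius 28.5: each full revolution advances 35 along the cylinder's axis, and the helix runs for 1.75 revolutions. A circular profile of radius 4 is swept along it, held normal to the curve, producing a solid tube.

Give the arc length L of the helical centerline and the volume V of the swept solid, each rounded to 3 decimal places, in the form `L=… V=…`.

2πR = 2π·28.5 = 179.070781
per-turn = √(179.070781² + 35²) = √(32066.3447 + 1225) = √33291.3447 = 182.459159
L = 1.75 × 182.459159 = 319.303528
V = π·4² × L = 50.265482 × 319.303528 = 16049.945897

L=319.304 V=16049.946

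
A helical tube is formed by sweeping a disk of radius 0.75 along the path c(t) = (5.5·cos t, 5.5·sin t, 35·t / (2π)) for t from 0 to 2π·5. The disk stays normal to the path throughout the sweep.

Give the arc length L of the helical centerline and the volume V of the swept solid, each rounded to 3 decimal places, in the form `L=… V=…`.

2πR = 2π·5.5 = 34.557519
per-turn = √(34.557519² + 35²) = √(1194.2221 + 1225) = √2419.2221 = 49.185589
L = 5 × 49.185589 = 245.927943
V = π·0.75² × L = 1.767146 × 245.927943 = 434.590549

L=245.928 V=434.591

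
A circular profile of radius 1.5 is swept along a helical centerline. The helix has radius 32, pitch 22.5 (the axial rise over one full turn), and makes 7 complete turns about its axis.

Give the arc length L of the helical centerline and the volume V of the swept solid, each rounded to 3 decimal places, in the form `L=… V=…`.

L=1416.219 V=10010.660

2πR = 2π·32 = 201.061930
per-turn = √(201.061930² + 22.5²) = √(40425.8996 + 506.25) = √40932.1496 = 202.316953
L = 7 × 202.316953 = 1416.218674
V = π·1.5² × L = 7.068583 × 1416.218674 = 10010.659908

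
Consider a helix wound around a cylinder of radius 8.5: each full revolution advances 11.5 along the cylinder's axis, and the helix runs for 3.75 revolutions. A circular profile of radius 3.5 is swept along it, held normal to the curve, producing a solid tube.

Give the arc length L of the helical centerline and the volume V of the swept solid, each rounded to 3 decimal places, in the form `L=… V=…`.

2πR = 2π·8.5 = 53.407075
per-turn = √(53.407075² + 11.5²) = √(2852.3157 + 132.25) = √2984.5657 = 54.631179
L = 3.75 × 54.631179 = 204.866920
V = π·3.5² × L = 38.484510 × 204.866920 = 7884.203019

L=204.867 V=7884.203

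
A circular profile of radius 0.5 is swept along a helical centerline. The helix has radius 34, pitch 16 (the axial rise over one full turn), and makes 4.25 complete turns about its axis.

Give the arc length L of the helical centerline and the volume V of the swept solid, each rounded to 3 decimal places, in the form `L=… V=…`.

L=910.463 V=715.076

2πR = 2π·34 = 213.628300
per-turn = √(213.628300² + 16²) = √(45637.0508 + 256) = √45893.0508 = 214.226634
L = 4.25 × 214.226634 = 910.463195
V = π·0.5² × L = 0.785398 × 910.463195 = 715.076121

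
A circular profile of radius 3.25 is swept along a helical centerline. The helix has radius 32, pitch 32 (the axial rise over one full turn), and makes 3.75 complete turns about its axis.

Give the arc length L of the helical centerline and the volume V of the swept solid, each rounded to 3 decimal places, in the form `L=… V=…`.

L=763.472 V=25334.341

2πR = 2π·32 = 201.061930
per-turn = √(201.061930² + 32²) = √(40425.8996 + 1024) = √41449.8996 = 203.592484
L = 3.75 × 203.592484 = 763.471816
V = π·3.25² × L = 33.183072 × 763.471816 = 25334.340541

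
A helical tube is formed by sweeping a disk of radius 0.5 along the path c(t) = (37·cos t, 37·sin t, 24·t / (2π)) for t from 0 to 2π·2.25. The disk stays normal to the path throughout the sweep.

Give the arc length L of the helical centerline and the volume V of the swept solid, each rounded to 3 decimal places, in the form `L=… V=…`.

L=525.855 V=413.006

2πR = 2π·37 = 232.477856
per-turn = √(232.477856² + 24²) = √(54045.9537 + 576) = √54621.9537 = 233.713401
L = 2.25 × 233.713401 = 525.855152
V = π·0.5² × L = 0.785398 × 525.855152 = 413.005670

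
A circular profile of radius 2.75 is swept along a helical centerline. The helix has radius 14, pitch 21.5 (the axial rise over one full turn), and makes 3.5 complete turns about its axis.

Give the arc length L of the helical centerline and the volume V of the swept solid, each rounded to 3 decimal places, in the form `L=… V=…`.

2πR = 2π·14 = 87.964594
per-turn = √(87.964594² + 21.5²) = √(7737.7699 + 462.25) = √8200.0199 = 90.553961
L = 3.5 × 90.553961 = 316.938863
V = π·2.75² × L = 23.758294 × 316.938863 = 7529.926838

L=316.939 V=7529.927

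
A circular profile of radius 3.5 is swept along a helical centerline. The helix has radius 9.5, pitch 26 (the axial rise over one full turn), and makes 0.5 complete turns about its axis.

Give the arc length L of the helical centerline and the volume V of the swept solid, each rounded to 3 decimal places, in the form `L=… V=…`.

2πR = 2π·9.5 = 59.690260
per-turn = √(59.690260² + 26²) = √(3562.9272 + 676) = √4238.9272 = 65.107044
L = 0.5 × 65.107044 = 32.553522
V = π·3.5² × L = 38.484510 × 32.553522 = 1252.806345

L=32.554 V=1252.806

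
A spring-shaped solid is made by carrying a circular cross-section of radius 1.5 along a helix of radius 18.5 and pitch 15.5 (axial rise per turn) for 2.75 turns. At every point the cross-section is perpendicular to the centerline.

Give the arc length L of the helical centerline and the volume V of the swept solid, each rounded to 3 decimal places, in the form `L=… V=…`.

L=322.486 V=2279.523

2πR = 2π·18.5 = 116.238928
per-turn = √(116.238928² + 15.5²) = √(13511.4884 + 240.25) = √13751.7384 = 117.267806
L = 2.75 × 117.267806 = 322.486468
V = π·1.5² × L = 7.068583 × 322.486468 = 2279.522515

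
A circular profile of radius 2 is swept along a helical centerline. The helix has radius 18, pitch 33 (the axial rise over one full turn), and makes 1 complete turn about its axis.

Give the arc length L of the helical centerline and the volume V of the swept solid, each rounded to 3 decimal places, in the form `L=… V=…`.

2πR = 2π·18 = 113.097336
per-turn = √(113.097336² + 33²) = √(12791.0073 + 1089) = √13880.0073 = 117.813443
L = 1 × 117.813443 = 117.813443
V = π·2² × L = 12.566371 × 117.813443 = 1480.487386

L=117.813 V=1480.487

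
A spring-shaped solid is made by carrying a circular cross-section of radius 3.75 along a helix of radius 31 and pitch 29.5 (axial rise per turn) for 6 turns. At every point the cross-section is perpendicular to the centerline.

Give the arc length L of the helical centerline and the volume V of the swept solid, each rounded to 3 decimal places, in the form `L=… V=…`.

L=1182.000 V=52219.167

2πR = 2π·31 = 194.778745
per-turn = √(194.778745² + 29.5²) = √(37938.7593 + 870.25) = √38809.0093 = 197.000024
L = 6 × 197.000024 = 1182.000142
V = π·3.75² × L = 44.178647 × 1182.000142 = 52219.166658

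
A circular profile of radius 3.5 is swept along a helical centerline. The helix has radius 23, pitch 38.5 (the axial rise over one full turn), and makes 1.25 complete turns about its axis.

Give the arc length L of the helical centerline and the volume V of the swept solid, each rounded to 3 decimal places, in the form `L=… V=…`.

2πR = 2π·23 = 144.513262
per-turn = √(144.513262² + 38.5²) = √(20884.0829 + 1482.25) = √22366.3329 = 149.553779
L = 1.25 × 149.553779 = 186.942224
V = π·3.5² × L = 38.484510 × 186.942224 = 7194.379897

L=186.942 V=7194.380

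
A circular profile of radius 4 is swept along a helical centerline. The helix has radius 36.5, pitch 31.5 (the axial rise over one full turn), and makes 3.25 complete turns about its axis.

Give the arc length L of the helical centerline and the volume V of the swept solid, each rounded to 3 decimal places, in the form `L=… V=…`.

L=752.341 V=37816.771

2πR = 2π·36.5 = 229.336264
per-turn = √(229.336264² + 31.5²) = √(52595.1219 + 992.25) = √53587.3719 = 231.489464
L = 3.25 × 231.489464 = 752.340757
V = π·4² × L = 50.265482 × 752.340757 = 37816.771142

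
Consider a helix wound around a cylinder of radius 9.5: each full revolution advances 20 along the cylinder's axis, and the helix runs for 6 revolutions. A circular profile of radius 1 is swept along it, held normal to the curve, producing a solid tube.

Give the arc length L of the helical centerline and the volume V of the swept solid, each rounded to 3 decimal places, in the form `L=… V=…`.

L=377.711 V=1186.613

2πR = 2π·9.5 = 59.690260
per-turn = √(59.690260² + 20²) = √(3562.9272 + 400) = √3962.9272 = 62.951785
L = 6 × 62.951785 = 377.710708
V = π·1² × L = 3.141593 × 377.710708 = 1186.613185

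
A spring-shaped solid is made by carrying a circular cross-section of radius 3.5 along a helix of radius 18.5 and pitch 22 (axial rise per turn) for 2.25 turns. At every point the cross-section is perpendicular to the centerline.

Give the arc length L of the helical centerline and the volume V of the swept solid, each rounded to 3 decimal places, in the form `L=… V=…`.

L=266.181 V=10243.833

2πR = 2π·18.5 = 116.238928
per-turn = √(116.238928² + 22²) = √(13511.4884 + 484) = √13995.4884 = 118.302529
L = 2.25 × 118.302529 = 266.180691
V = π·3.5² × L = 38.484510 × 266.180691 = 10243.833458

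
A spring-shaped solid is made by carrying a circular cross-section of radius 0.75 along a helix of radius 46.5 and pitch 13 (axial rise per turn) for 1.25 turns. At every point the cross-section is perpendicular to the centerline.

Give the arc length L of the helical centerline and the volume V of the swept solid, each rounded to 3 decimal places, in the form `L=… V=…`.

L=365.571 V=646.018

2πR = 2π·46.5 = 292.168117
per-turn = √(292.168117² + 13²) = √(85362.2085 + 169) = √85531.2085 = 292.457191
L = 1.25 × 292.457191 = 365.571489
V = π·0.75² × L = 1.767146 × 365.571489 = 646.018145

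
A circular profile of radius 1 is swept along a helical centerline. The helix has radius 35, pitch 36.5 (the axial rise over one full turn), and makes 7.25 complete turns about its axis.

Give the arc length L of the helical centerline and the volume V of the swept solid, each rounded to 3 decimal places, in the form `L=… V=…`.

L=1616.170 V=5077.347

2πR = 2π·35 = 219.911486
per-turn = √(219.911486² + 36.5²) = √(48361.0616 + 1332.25) = √49693.3116 = 222.919967
L = 7.25 × 222.919967 = 1616.169759
V = π·1² × L = 3.141593 × 1616.169759 = 5077.347041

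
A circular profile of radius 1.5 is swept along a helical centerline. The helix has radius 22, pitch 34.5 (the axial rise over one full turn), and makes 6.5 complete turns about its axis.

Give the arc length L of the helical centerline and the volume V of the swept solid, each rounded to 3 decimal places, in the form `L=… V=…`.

2πR = 2π·22 = 138.230077
per-turn = √(138.230077² + 34.5²) = √(19107.5541 + 1190.25) = √20297.8041 = 142.470362
L = 6.5 × 142.470362 = 926.057355
V = π·1.5² × L = 7.068583 × 926.057355 = 6545.913710

L=926.057 V=6545.914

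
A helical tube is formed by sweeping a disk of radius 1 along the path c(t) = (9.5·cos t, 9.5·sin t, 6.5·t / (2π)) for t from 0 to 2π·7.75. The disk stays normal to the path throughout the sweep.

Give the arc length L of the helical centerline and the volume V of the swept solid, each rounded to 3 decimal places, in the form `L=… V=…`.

L=465.334 V=1461.891

2πR = 2π·9.5 = 59.690260
per-turn = √(59.690260² + 6.5²) = √(3562.9272 + 42.25) = √3605.1772 = 60.043128
L = 7.75 × 60.043128 = 465.334240
V = π·1² × L = 3.141593 × 465.334240 = 1461.890630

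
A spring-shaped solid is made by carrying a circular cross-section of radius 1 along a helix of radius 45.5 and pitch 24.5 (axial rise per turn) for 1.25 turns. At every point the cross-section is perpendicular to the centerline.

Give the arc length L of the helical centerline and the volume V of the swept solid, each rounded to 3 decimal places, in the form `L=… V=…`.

L=358.666 V=1126.783

2πR = 2π·45.5 = 285.884931
per-turn = √(285.884931² + 24.5²) = √(81730.1940 + 600.25) = √82330.4440 = 286.932821
L = 1.25 × 286.932821 = 358.666027
V = π·1² × L = 3.141593 × 358.666027 = 1126.782555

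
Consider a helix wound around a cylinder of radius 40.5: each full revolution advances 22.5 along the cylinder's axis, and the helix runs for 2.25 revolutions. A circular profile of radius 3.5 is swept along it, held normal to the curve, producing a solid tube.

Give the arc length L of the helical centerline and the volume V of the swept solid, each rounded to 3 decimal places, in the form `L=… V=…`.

2πR = 2π·40.5 = 254.469005
per-turn = √(254.469005² + 22.5²) = √(64754.4745 + 506.25) = √65260.7245 = 255.461787
L = 2.25 × 255.461787 = 574.789020
V = π·3.5² × L = 38.484510 × 574.789020 = 22120.473797

L=574.789 V=22120.474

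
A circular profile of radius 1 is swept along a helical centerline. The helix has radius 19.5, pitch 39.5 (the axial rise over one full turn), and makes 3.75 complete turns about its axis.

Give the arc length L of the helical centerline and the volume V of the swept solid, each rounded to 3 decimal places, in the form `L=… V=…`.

L=482.745 V=1516.588

2πR = 2π·19.5 = 122.522113
per-turn = √(122.522113² + 39.5²) = √(15011.6683 + 1560.25) = √16571.9183 = 128.731963
L = 3.75 × 128.731963 = 482.744861
V = π·1² × L = 3.141593 × 482.744861 = 1516.587709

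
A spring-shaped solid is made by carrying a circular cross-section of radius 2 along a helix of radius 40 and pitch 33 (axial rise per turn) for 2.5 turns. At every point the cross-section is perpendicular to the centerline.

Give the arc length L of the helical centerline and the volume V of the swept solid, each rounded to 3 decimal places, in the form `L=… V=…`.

L=633.712 V=7963.455

2πR = 2π·40 = 251.327412
per-turn = √(251.327412² + 33²) = √(63165.4682 + 1089) = √64254.4682 = 253.484651
L = 2.5 × 253.484651 = 633.711627
V = π·2² × L = 12.566371 × 633.711627 = 7963.455166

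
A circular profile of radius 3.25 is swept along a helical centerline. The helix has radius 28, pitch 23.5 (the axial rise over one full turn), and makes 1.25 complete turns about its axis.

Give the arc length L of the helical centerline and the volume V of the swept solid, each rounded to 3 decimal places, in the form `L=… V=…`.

L=221.865 V=7362.153

2πR = 2π·28 = 175.929189
per-turn = √(175.929189² + 23.5²) = √(30951.0794 + 552.25) = √31503.3294 = 177.491773
L = 1.25 × 177.491773 = 221.864716
V = π·3.25² × L = 33.183072 × 221.864716 = 7362.152934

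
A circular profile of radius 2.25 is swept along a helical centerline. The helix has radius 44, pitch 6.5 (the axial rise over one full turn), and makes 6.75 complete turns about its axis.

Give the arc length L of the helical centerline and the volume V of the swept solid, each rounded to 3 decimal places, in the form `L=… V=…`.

L=1866.622 V=29687.336

2πR = 2π·44 = 276.460154
per-turn = √(276.460154² + 6.5²) = √(76430.2165 + 42.25) = √76472.4665 = 276.536555
L = 6.75 × 276.536555 = 1866.621749
V = π·2.25² × L = 15.904313 × 1866.621749 = 29687.336193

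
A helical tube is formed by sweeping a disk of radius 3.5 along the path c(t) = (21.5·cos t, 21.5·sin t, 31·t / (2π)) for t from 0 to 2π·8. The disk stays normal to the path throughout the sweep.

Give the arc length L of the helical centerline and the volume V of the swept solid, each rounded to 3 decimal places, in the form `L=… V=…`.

L=1108.798 V=42671.556

2πR = 2π·21.5 = 135.088484
per-turn = √(135.088484² + 31²) = √(18248.8985 + 961) = √19209.8985 = 138.599778
L = 8 × 138.599778 = 1108.798226
V = π·3.5² × L = 38.484510 × 1108.798226 = 42671.556431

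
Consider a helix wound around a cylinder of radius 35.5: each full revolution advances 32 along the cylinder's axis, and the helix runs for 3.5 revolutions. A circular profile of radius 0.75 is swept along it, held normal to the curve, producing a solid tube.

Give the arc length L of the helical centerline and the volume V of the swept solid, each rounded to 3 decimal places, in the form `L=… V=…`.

L=788.679 V=1393.711

2πR = 2π·35.5 = 223.053078
per-turn = √(223.053078² + 32²) = √(49752.6758 + 1024) = √50776.6758 = 225.336805
L = 3.5 × 225.336805 = 788.678818
V = π·0.75² × L = 1.767146 × 788.678818 = 1393.710515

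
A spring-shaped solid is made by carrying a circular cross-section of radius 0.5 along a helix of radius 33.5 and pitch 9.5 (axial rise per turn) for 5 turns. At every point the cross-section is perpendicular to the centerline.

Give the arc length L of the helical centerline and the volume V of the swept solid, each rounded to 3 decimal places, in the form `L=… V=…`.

L=1053.505 V=827.421

2πR = 2π·33.5 = 210.486708
per-turn = √(210.486708² + 9.5²) = √(44304.6542 + 90.25) = √44394.9042 = 210.700983
L = 5 × 210.700983 = 1053.504914
V = π·0.5² × L = 0.785398 × 1053.504914 = 827.420825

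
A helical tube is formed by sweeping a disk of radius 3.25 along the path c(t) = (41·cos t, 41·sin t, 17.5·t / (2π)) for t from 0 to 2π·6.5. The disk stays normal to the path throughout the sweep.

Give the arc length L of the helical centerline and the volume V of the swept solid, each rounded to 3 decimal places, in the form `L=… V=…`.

2πR = 2π·41 = 257.610598
per-turn = √(257.610598² + 17.5²) = √(66363.2200 + 306.25) = √66669.4700 = 258.204318
L = 6.5 × 258.204318 = 1678.328069
V = π·3.25² × L = 33.183072 × 1678.328069 = 55692.081831

L=1678.328 V=55692.082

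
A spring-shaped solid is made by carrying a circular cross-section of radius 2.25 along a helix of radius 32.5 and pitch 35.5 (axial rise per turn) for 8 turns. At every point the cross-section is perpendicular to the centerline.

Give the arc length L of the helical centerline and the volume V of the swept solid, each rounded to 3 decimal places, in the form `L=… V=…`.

L=1658.131 V=26371.427

2πR = 2π·32.5 = 204.203522
per-turn = √(204.203522² + 35.5²) = √(41699.0786 + 1260.25) = √42959.3286 = 207.266323
L = 8 × 207.266323 = 1658.130583
V = π·2.25² × L = 15.904313 × 1658.130583 = 26371.427469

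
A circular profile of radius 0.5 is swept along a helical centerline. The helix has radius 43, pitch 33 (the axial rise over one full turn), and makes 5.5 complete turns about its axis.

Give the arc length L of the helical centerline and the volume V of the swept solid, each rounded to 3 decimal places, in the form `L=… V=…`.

L=1497.017 V=1175.754

2πR = 2π·43 = 270.176968
per-turn = √(270.176968² + 33²) = √(72995.5942 + 1089) = √74084.5942 = 272.184853
L = 5.5 × 272.184853 = 1497.016691
V = π·0.5² × L = 0.785398 × 1497.016691 = 1175.754160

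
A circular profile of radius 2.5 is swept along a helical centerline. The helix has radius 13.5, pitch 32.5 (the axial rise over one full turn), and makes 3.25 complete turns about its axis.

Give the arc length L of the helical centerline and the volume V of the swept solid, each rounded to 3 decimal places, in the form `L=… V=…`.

L=295.217 V=5796.577

2πR = 2π·13.5 = 84.823002
per-turn = √(84.823002² + 32.5²) = √(7194.9416 + 1056.25) = √8251.1916 = 90.836070
L = 3.25 × 90.836070 = 295.217227
V = π·2.5² × L = 19.634954 × 295.217227 = 5796.576705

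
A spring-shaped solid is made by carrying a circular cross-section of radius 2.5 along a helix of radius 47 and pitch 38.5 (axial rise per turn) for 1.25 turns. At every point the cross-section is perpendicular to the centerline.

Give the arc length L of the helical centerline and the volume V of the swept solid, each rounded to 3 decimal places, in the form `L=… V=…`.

L=372.261 V=7309.327

2πR = 2π·47 = 295.309709
per-turn = √(295.309709² + 38.5²) = √(87207.8245 + 1482.25) = √88690.0745 = 297.808788
L = 1.25 × 297.808788 = 372.260986
V = π·2.5² × L = 19.634954 × 372.260986 = 7309.327360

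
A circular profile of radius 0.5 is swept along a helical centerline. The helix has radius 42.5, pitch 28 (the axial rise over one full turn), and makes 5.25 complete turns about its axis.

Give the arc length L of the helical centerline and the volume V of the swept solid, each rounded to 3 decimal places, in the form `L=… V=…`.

2πR = 2π·42.5 = 267.035376
per-turn = √(267.035376² + 28²) = √(71307.8918 + 784) = √72091.8918 = 268.499333
L = 5.25 × 268.499333 = 1409.621498
V = π·0.5² × L = 0.785398 × 1409.621498 = 1107.114136

L=1409.621 V=1107.114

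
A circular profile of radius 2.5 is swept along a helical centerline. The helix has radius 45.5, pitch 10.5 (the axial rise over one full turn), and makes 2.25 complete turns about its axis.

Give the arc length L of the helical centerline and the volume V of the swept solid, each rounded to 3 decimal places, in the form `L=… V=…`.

L=643.675 V=12638.525

2πR = 2π·45.5 = 285.884931
per-turn = √(285.884931² + 10.5²) = √(81730.1940 + 110.25) = √81840.4440 = 286.077689
L = 2.25 × 286.077689 = 643.674800
V = π·2.5² × L = 19.634954 × 643.674800 = 12638.525141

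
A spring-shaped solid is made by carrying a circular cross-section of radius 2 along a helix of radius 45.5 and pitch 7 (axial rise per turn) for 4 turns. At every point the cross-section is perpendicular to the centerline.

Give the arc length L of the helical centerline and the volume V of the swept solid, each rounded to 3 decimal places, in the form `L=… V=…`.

L=1143.882 V=14374.451

2πR = 2π·45.5 = 285.884931
per-turn = √(285.884931² + 7²) = √(81730.1940 + 49) = √81779.1940 = 285.970617
L = 4 × 285.970617 = 1143.882470
V = π·2² × L = 12.566371 × 1143.882470 = 14374.451055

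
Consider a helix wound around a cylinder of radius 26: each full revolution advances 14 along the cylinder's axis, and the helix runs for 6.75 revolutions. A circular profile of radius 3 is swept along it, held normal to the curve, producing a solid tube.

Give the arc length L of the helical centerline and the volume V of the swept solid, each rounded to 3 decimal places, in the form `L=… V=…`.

L=1106.741 V=31292.361

2πR = 2π·26 = 163.362818
per-turn = √(163.362818² + 14²) = √(26687.4103 + 196) = √26883.4103 = 163.961612
L = 6.75 × 163.961612 = 1106.740883
V = π·3² × L = 28.274334 × 1106.740883 = 31292.361244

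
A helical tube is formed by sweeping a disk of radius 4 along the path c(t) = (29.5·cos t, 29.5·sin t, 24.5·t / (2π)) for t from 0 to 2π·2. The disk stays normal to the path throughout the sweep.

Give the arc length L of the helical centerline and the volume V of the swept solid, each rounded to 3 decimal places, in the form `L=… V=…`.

2πR = 2π·29.5 = 185.353967
per-turn = √(185.353967² + 24.5²) = √(34356.0929 + 600.25) = √34956.3429 = 186.966154
L = 2 × 186.966154 = 373.932309
V = π·4² × L = 50.265482 × 373.932309 = 18795.887916

L=373.932 V=18795.888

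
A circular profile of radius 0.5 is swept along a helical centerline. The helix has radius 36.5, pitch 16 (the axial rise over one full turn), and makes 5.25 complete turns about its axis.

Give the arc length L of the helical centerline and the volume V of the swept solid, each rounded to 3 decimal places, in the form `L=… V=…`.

L=1206.942 V=947.930

2πR = 2π·36.5 = 229.336264
per-turn = √(229.336264² + 16²) = √(52595.1219 + 256) = √52851.1219 = 229.893719
L = 5.25 × 229.893719 = 1206.942023
V = π·0.5² × L = 0.785398 × 1206.942023 = 947.930048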